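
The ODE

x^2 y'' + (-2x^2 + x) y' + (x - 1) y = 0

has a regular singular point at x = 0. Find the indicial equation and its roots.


Divide by x^2 to reach normal form y'' + P_1(x) y' + P_2(x) y = 0 with P_1(x) = -2 + 1/x and P_2(x) = 1/x - 1/x^2.
x = 0 is a singular point because the y'-coefficient -2 + 1/x has a pole at x = 0 and the y-coefficient 1/x - 1/x^2 has a pole at x = 0.
It is a regular singular point because x P_1(x) = p(x) = 1 - 2x and x^2 P_2(x) = q(x) = x - 1 are polynomials, hence analytic at x = 0.
p(0) = 1,  q(0) = -1.
Indicial equation: r(r-1) + p(0) r + q(0) = 0, i.e. r^2 + (p(0) - 1) r + q(0) = 0, i.e. r^2 - 1 = 0.
Discriminant: (0)^2 - 4(-1) = 4, so r = (0 ± 2)/2.
Solving: r_1 = 1, r_2 = -1.

indicial: r^2 - 1 = 0; roots r_1 = 1, r_2 = -1


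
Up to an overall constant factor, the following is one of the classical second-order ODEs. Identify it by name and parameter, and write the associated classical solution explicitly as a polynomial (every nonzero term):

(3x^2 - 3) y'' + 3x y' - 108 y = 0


All three coefficients share the factor -3; dividing through by -3 gives  (1 - x^2) y'' - x y' + 36 y = 0.
This matches the Chebyshev equation (1 - x^2) y'' - x y' + n^2 y = 0 (note the -x y' term, not -2x y') with n^2 = 36, so n = 6; the polynomial solution is T_6(x).
With y = sum_k a_k x^k, matching x^k gives (k+2)(k+1) a_{k+2} = (k^2 - n^2) a_k = (k - 6)(k + 6) a_k. The right side vanishes at k = 6, so the series with the parity of 6 terminates at degree 6.
Standard normalization: leading coefficient of T_n is 2^(n-1), so a_6 = 2^5 = 32. Work downward with a_k = (k+1)(k+2) a_{k+2} / ((k - 6)(k + 6)):
  a_4 = (5)(6)(32) / ((4 - 6)(4 + 6)) = 960/(-20) = -48
  a_2 = (3)(4)(-48) / ((2 - 6)(2 + 6)) = -576/(-32) = 18
  a_0 = (1)(2)(18) / ((0 - 6)(0 + 6)) = 36/(-36) = -1
Hence T_6(x) = 32 x^6 - 48 x^4 + 18 x^2 - 1.

T_6(x); series = 32 x^6 - 48 x^4 + 18 x^2 - 1


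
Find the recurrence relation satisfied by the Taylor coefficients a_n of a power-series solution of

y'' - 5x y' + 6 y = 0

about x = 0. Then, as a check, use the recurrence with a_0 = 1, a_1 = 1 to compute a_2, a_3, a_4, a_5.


Substitute y = sum_n a_n x^n.
y''(x) has coefficient (n+2)(n+1) a_{n+2} at x^n;
-5 x y'(x) has coefficient -5 n a_n at x^n (shift);
6 y(x) has coefficient 6 a_n at x^n.
Matching x^n: (n+2)(n+1) a_{n+2} + (-5n + 6) a_n = 0.
Thus a_{n+2} = (5n - 6) / ((n+1)(n+2)) * a_n.

Check with a_0 = 1, a_1 = 1 (apply the recurrence for n = 0, 1, 2, 3): a_0 = 1, a_1 = 1, a_2 = -3, a_3 = -1/6, a_4 = -1, a_5 = -3/40.

a_(n+2) = (5n - 6) / ((n+1)(n+2)) * a_n; check: a_0 = 1, a_1 = 1, a_2 = -3, a_3 = -1/6, a_4 = -1, a_5 = -3/40


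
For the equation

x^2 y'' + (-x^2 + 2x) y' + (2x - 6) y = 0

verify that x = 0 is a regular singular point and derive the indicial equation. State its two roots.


Divide by x^2 to reach normal form y'' + P_1(x) y' + P_2(x) y = 0 with P_1(x) = -1 + 2/x and P_2(x) = 2/x - 6/x^2.
x = 0 is a singular point because the y'-coefficient -1 + 2/x has a pole at x = 0 and the y-coefficient 2/x - 6/x^2 has a pole at x = 0.
It is a regular singular point because x P_1(x) = p(x) = 2 - x and x^2 P_2(x) = q(x) = 2x - 6 are polynomials, hence analytic at x = 0.
p(0) = 2,  q(0) = -6.
Indicial equation: r(r-1) + p(0) r + q(0) = 0, i.e. r^2 + (p(0) - 1) r + q(0) = 0, i.e. r^2 + 1 r - 6 = 0.
Discriminant: (1)^2 - 4(-6) = 25, so r = (-1 ± 5)/2.
Solving: r_1 = 2, r_2 = -3.

indicial: r^2 + 1 r - 6 = 0; roots r_1 = 2, r_2 = -3


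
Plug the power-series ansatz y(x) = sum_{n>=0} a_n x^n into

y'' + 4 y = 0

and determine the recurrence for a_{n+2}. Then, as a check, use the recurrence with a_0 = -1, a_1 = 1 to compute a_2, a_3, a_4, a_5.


Substitute y = sum_n a_n x^n into y'' + (const) y = 0.
y''(x) = sum_{n>=0} (n+2)(n+1) a_{n+2} x^n.
The ODE becomes sum_n [(n+2)(n+1) a_{n+2} + 4 a_n] x^n = 0.
Setting each coefficient to zero gives the recurrence:
  (n+2)(n+1) a_{n+2} + 4 a_n = 0,
  a_{n+2} = -4 / ((n+1)(n+2)) a_n.

Check with a_0 = -1, a_1 = 1 (apply the recurrence for n = 0, 1, 2, 3): a_0 = -1, a_1 = 1, a_2 = 2, a_3 = -2/3, a_4 = -2/3, a_5 = 2/15.

a_{n+2} = -4/((n+1)(n+2)) * a_n; check: a_0 = -1, a_1 = 1, a_2 = 2, a_3 = -2/3, a_4 = -2/3, a_5 = 2/15


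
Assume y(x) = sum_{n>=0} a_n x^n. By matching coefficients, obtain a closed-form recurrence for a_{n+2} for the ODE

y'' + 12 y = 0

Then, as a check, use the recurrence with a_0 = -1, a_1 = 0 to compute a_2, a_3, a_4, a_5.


Substitute y = sum_n a_n x^n into y'' + (const) y = 0.
y''(x) = sum_{n>=0} (n+2)(n+1) a_{n+2} x^n.
The ODE becomes sum_n [(n+2)(n+1) a_{n+2} + 12 a_n] x^n = 0.
Setting each coefficient to zero gives the recurrence:
  (n+2)(n+1) a_{n+2} + 12 a_n = 0,
  a_{n+2} = -12 / ((n+1)(n+2)) a_n.

Check with a_0 = -1, a_1 = 0 (apply the recurrence for n = 0, 1, 2, 3): a_0 = -1, a_1 = 0, a_2 = 6, a_3 = 0, a_4 = -6, a_5 = 0.

a_{n+2} = -12/((n+1)(n+2)) * a_n; check: a_0 = -1, a_1 = 0, a_2 = 6, a_3 = 0, a_4 = -6, a_5 = 0


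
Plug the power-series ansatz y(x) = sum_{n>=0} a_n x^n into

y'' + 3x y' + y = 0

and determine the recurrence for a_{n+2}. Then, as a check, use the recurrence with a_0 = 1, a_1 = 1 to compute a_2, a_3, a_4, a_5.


Substitute y = sum_n a_n x^n.
y''(x) has coefficient (n+2)(n+1) a_{n+2} at x^n;
3 x y'(x) has coefficient 3 n a_n at x^n (shift);
y(x) has coefficient 1 a_n at x^n.
Matching x^n: (n+2)(n+1) a_{n+2} + (3n + 1) a_n = 0.
Thus a_{n+2} = (-3n - 1) / ((n+1)(n+2)) * a_n.

Check with a_0 = 1, a_1 = 1 (apply the recurrence for n = 0, 1, 2, 3): a_0 = 1, a_1 = 1, a_2 = -1/2, a_3 = -2/3, a_4 = 7/24, a_5 = 1/3.

a_(n+2) = (-3n - 1) / ((n+1)(n+2)) * a_n; check: a_0 = 1, a_1 = 1, a_2 = -1/2, a_3 = -2/3, a_4 = 7/24, a_5 = 1/3


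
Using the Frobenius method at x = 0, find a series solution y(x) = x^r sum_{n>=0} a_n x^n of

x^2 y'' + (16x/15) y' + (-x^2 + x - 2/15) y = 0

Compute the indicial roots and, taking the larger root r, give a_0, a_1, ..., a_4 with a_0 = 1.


Write in Frobenius form y'' + (p(x)/x) y' + (q(x)/x^2) y = 0:
  p(x) = 16/15,  q(x) = -x^2 + x - 2/15.
Indicial equation: r(r-1) + (16/15) r + (-2/15) = 0 -> roots r_1 = 1/3, r_2 = -2/5.
Take r = r_1 = 1/3. Let y(x) = x^r sum_{n>=0} a_n x^n with a_0 = 1.
Substitute y = x^r sum a_n x^n and match x^{r+n}. The recurrence is
  D(n) a_n + 1 a_{n-1} - 1 a_{n-2} = 0,  where D(n) = (r+n)(r+n-1) + (16/15)(r+n) + (-2/15).
  a_n = [-1 a_{n-1} + 1 a_{n-2}] / D(n).
Since the indicial polynomial factors as (r - r_1)(r - r_2), D(n) = (r_1 + n - r_1)(r_1 + n - r_2) = n(n + 11/15).
Evaluating step by step (a_0 = 1):
  n = 1: D(1) = 1(1 + 11/15) = 26/15; numerator = -1(1) = -1; a_1 = (-1)/(26/15) = -15/26
  n = 2: D(2) = 2(2 + 11/15) = 82/15; numerator = -1(-15/26) + 1(1) = 41/26; a_2 = (41/26)/(82/15) = 15/52
  n = 3: D(3) = 3(3 + 11/15) = 56/5; numerator = -1(15/52) + 1(-15/26) = -45/52; a_3 = (-45/52)/(56/5) = -225/2912
  n = 4: D(4) = 4(4 + 11/15) = 284/15; numerator = -1(-225/2912) + 1(15/52) = 1065/2912; a_4 = (1065/2912)/(284/15) = 225/11648

r = 1/3; a_0 = 1; a_1 = -15/26; a_2 = 15/52; a_3 = -225/2912; a_4 = 225/11648


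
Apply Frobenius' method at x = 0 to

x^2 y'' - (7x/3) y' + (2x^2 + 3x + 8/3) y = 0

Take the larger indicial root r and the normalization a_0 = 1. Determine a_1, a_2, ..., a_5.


Write in Frobenius form y'' + (p(x)/x) y' + (q(x)/x^2) y = 0:
  p(x) = -7/3,  q(x) = 2x^2 + 3x + 8/3.
Indicial equation: r(r-1) + (-7/3) r + (8/3) = 0 -> roots r_1 = 2, r_2 = 4/3.
Take r = r_1 = 2. Let y(x) = x^r sum_{n>=0} a_n x^n with a_0 = 1.
Substitute y = x^r sum a_n x^n and match x^{r+n}. The recurrence is
  D(n) a_n + 3 a_{n-1} + 2 a_{n-2} = 0,  where D(n) = (r+n)(r+n-1) + (-7/3)(r+n) + (8/3).
  a_n = [-3 a_{n-1} - 2 a_{n-2}] / D(n).
Since the indicial polynomial factors as (r - r_1)(r - r_2), D(n) = (r_1 + n - r_1)(r_1 + n - r_2) = n(n + 2/3).
Evaluating step by step (a_0 = 1):
  n = 1: D(1) = 1(1 + 2/3) = 5/3; numerator = -3(1) = -3; a_1 = (-3)/(5/3) = -9/5
  n = 2: D(2) = 2(2 + 2/3) = 16/3; numerator = -3(-9/5) - 2(1) = 17/5; a_2 = (17/5)/(16/3) = 51/80
  n = 3: D(3) = 3(3 + 2/3) = 11; numerator = -3(51/80) - 2(-9/5) = 27/16; a_3 = (27/16)/(11) = 27/176
  n = 4: D(4) = 4(4 + 2/3) = 56/3; numerator = -3(27/176) - 2(51/80) = -1527/880; a_4 = (-1527/880)/(56/3) = -4581/49280
  n = 5: D(5) = 5(5 + 2/3) = 85/3; numerator = -3(-4581/49280) - 2(27/176) = -1377/49280; a_5 = (-1377/49280)/(85/3) = -243/246400

r = 2; a_0 = 1; a_1 = -9/5; a_2 = 51/80; a_3 = 27/176; a_4 = -4581/49280; a_5 = -243/246400


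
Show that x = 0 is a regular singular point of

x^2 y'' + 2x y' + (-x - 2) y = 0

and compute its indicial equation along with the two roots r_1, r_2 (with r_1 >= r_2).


Divide by x^2 to reach normal form y'' + P_1(x) y' + P_2(x) y = 0 with P_1(x) = 2/x and P_2(x) = -1/x - 2/x^2.
x = 0 is a singular point because the y'-coefficient 2/x has a pole at x = 0 and the y-coefficient -1/x - 2/x^2 has a pole at x = 0.
It is a regular singular point because x P_1(x) = p(x) = 2 and x^2 P_2(x) = q(x) = -x - 2 are polynomials, hence analytic at x = 0.
p(0) = 2,  q(0) = -2.
Indicial equation: r(r-1) + p(0) r + q(0) = 0, i.e. r^2 + (p(0) - 1) r + q(0) = 0, i.e. r^2 + 1 r - 2 = 0.
Discriminant: (1)^2 - 4(-2) = 9, so r = (-1 ± 3)/2.
Solving: r_1 = 1, r_2 = -2.

indicial: r^2 + 1 r - 2 = 0; roots r_1 = 1, r_2 = -2


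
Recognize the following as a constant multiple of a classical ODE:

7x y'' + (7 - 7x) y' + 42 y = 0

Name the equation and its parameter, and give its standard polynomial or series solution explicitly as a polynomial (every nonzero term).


All three coefficients share the factor 7; dividing through by 7 gives  x y'' + (1 - x) y' + 6 y = 0.
This matches the Laguerre equation x y'' + (1 - x) y' + n y = 0 with n = 6; the polynomial solution is L_6(x).
With y = sum_k a_k x^k, matching x^k gives (k+1)k a_{k+1} + (k+1) a_{k+1} - k a_k + n a_k = 0, i.e. (k+1)^2 a_{k+1} = (k - n) a_k = (k - 6) a_k. The right side vanishes at k = 6, so the series terminates at degree 6.
Standard normalization L_n(0) = 1 gives a_0 = 1. Work upward with a_{k+1} = (k - 6) a_k / (k+1)^2:
  a_1 = (0 - 6)(1) / 1^2 = -6/1 = -6
  a_2 = (1 - 6)(-6) / 2^2 = 30/4 = 15/2
  a_3 = (2 - 6)(15/2) / 3^2 = -30/9 = -10/3
  a_4 = (3 - 6)(-10/3) / 4^2 = 10/16 = 5/8
  a_5 = (4 - 6)(5/8) / 5^2 = (-5/4)/25 = -1/20
  a_6 = (5 - 6)(-1/20) / 6^2 = (1/20)/36 = 1/720
Hence L_6(x) = x^6/720 - x^5/20 + 5 x^4/8 - 10 x^3/3 + 15 x^2/2 - 6 x + 1.

L_6(x); series = x^6/720 - x^5/20 + 5 x^4/8 - 10 x^3/3 + 15 x^2/2 - 6 x + 1


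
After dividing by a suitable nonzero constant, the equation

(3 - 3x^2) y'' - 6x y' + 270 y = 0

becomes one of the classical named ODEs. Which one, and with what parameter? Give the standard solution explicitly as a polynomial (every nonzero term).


All three coefficients share the factor 3; dividing through by 3 gives  (1 - x^2) y'' - 2x y' + 90 y = 0.
This matches the Legendre equation (1 - x^2) y'' - 2x y' + n(n+1) y = 0 (note the -2x y' term) with n(n+1) = 90, so n = 9; the polynomial solution is P_9(x).
With y = sum_k a_k x^k, matching x^k gives (k+2)(k+1) a_{k+2} = [k(k+1) - n(n+1)] a_k = (k - 9)(k + 10) a_k. The right side vanishes at k = 9, so the series with the parity of 9 terminates at degree 9.
Standard normalization (P_n(1) = 1): leading coefficient (2n)!/(2^n (n!)^2) = 6402373705728000/(512*131681894400) = 12155/128, so a_9 = 12155/128. Work downward with a_k = (k+1)(k+2) a_{k+2} / ((k - 9)(k + 10)):
  a_7 = (8)(9)(12155/128) / ((7 - 9)(7 + 10)) = (109395/16)/(-34) = -6435/32
  a_5 = (6)(7)(-6435/32) / ((5 - 9)(5 + 10)) = (-135135/16)/(-60) = 9009/64
  a_3 = (4)(5)(9009/64) / ((3 - 9)(3 + 10)) = (45045/16)/(-78) = -1155/32
  a_1 = (2)(3)(-1155/32) / ((1 - 9)(1 + 10)) = (-3465/16)/(-88) = 315/128
Hence P_9(x) = 12155 x^9/128 - 6435 x^7/32 + 9009 x^5/64 - 1155 x^3/32 + 315 x/128.

P_9(x); series = 12155 x^9/128 - 6435 x^7/32 + 9009 x^5/64 - 1155 x^3/32 + 315 x/128


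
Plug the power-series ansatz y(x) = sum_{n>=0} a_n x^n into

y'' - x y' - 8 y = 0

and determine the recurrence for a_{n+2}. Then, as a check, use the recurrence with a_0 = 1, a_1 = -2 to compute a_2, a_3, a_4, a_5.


Substitute y = sum_n a_n x^n.
y''(x) has coefficient (n+2)(n+1) a_{n+2} at x^n;
-x y'(x) has coefficient -n a_n at x^n (shift);
-8 y(x) has coefficient -8 a_n at x^n.
Matching x^n: (n+2)(n+1) a_{n+2} + (-n - 8) a_n = 0.
Thus a_{n+2} = (n + 8) / ((n+1)(n+2)) * a_n.

Check with a_0 = 1, a_1 = -2 (apply the recurrence for n = 0, 1, 2, 3): a_0 = 1, a_1 = -2, a_2 = 4, a_3 = -3, a_4 = 10/3, a_5 = -33/20.

a_(n+2) = (n + 8) / ((n+1)(n+2)) * a_n; check: a_0 = 1, a_1 = -2, a_2 = 4, a_3 = -3, a_4 = 10/3, a_5 = -33/20


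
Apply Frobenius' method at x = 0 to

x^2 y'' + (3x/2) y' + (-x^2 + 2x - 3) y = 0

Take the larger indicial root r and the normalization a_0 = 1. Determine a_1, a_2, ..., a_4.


Write in Frobenius form y'' + (p(x)/x) y' + (q(x)/x^2) y = 0:
  p(x) = 3/2,  q(x) = -x^2 + 2x - 3.
Indicial equation: r(r-1) + (3/2) r + (-3) = 0 -> roots r_1 = 3/2, r_2 = -2.
Take r = r_1 = 3/2. Let y(x) = x^r sum_{n>=0} a_n x^n with a_0 = 1.
Substitute y = x^r sum a_n x^n and match x^{r+n}. The recurrence is
  D(n) a_n + 2 a_{n-1} - 1 a_{n-2} = 0,  where D(n) = (r+n)(r+n-1) + (3/2)(r+n) + (-3).
  a_n = [-2 a_{n-1} + 1 a_{n-2}] / D(n).
Since the indicial polynomial factors as (r - r_1)(r - r_2), D(n) = (r_1 + n - r_1)(r_1 + n - r_2) = n(n + 7/2).
Evaluating step by step (a_0 = 1):
  n = 1: D(1) = 1(1 + 7/2) = 9/2; numerator = -2(1) = -2; a_1 = (-2)/(9/2) = -4/9
  n = 2: D(2) = 2(2 + 7/2) = 11; numerator = -2(-4/9) + 1(1) = 17/9; a_2 = (17/9)/(11) = 17/99
  n = 3: D(3) = 3(3 + 7/2) = 39/2; numerator = -2(17/99) + 1(-4/9) = -26/33; a_3 = (-26/33)/(39/2) = -4/99
  n = 4: D(4) = 4(4 + 7/2) = 30; numerator = -2(-4/99) + 1(17/99) = 25/99; a_4 = (25/99)/(30) = 5/594

r = 3/2; a_0 = 1; a_1 = -4/9; a_2 = 17/99; a_3 = -4/99; a_4 = 5/594


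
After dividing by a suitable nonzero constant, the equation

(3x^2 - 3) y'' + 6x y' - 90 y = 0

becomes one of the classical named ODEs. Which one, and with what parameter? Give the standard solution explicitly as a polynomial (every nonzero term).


All three coefficients share the factor -3; dividing through by -3 gives  (1 - x^2) y'' - 2x y' + 30 y = 0.
This matches the Legendre equation (1 - x^2) y'' - 2x y' + n(n+1) y = 0 (note the -2x y' term) with n(n+1) = 30, so n = 5; the polynomial solution is P_5(x).
With y = sum_k a_k x^k, matching x^k gives (k+2)(k+1) a_{k+2} = [k(k+1) - n(n+1)] a_k = (k - 5)(k + 6) a_k. The right side vanishes at k = 5, so the series with the parity of 5 terminates at degree 5.
Standard normalization (P_n(1) = 1): leading coefficient (2n)!/(2^n (n!)^2) = 3628800/(32*14400) = 63/8, so a_5 = 63/8. Work downward with a_k = (k+1)(k+2) a_{k+2} / ((k - 5)(k + 6)):
  a_3 = (4)(5)(63/8) / ((3 - 5)(3 + 6)) = (315/2)/(-18) = -35/4
  a_1 = (2)(3)(-35/4) / ((1 - 5)(1 + 6)) = (-105/2)/(-28) = 15/8
Hence P_5(x) = 63 x^5/8 - 35 x^3/4 + 15 x/8.

P_5(x); series = 63 x^5/8 - 35 x^3/4 + 15 x/8


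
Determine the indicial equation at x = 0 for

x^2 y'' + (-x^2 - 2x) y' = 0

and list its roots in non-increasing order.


Divide by x^2 to reach normal form y'' + P_1(x) y' + P_2(x) y = 0 with P_1(x) = -1 - 2/x and P_2(x) = 0.
x = 0 is a singular point because the y'-coefficient -1 - 2/x has a pole at x = 0.
It is a regular singular point because x P_1(x) = p(x) = -x - 2 and x^2 P_2(x) = q(x) = 0 are polynomials, hence analytic at x = 0.
p(0) = -2,  q(0) = 0.
Indicial equation: r(r-1) + p(0) r + q(0) = 0, i.e. r^2 + (p(0) - 1) r + q(0) = 0, i.e. r^2 - 3 r = 0.
Discriminant: (-3)^2 - 4(0) = 9, so r = (3 ± 3)/2.
Solving: r_1 = 3, r_2 = 0.

indicial: r^2 - 3 r = 0; roots r_1 = 3, r_2 = 0


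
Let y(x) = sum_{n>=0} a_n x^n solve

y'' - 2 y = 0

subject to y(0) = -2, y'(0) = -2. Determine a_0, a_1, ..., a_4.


Ansatz: y(x) = sum_{n>=0} a_n x^n, so y'(x) = sum_{n>=1} n a_n x^(n-1) and y''(x) = sum_{n>=2} n(n-1) a_n x^(n-2).
Substitute into P(x) y'' + Q(x) y' + R(x) y = 0 with P(x) = 1, Q(x) = 0, R(x) = -2, and match powers of x.
Initial conditions: a_0 = -2, a_1 = -2.
Setting the coefficient of each power of x to zero and solving order by order (substituting the coefficients already found):
  x^0: 2 a_2 - 2 a_0 = 0  ->  2 a_2 = 2 a_0 = -4  ->  a_2 = -2
  x^1: 6 a_3 - 2 a_1 = 0  ->  6 a_3 = 2 a_1 = -4  ->  a_3 = -2/3
  x^2: 12 a_4 - 2 a_2 = 0  ->  12 a_4 = 2 a_2 = -4  ->  a_4 = -1/3
Truncated series: y(x) = -2 - 2 x - 2 x^2 - (2/3) x^3 - (1/3) x^4 + O(x^5).

a_0 = -2; a_1 = -2; a_2 = -2; a_3 = -2/3; a_4 = -1/3


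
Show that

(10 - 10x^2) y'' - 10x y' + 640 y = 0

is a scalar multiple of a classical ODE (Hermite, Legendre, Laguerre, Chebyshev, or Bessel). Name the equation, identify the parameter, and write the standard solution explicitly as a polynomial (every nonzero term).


All three coefficients share the factor 10; dividing through by 10 gives  (1 - x^2) y'' - x y' + 64 y = 0.
This matches the Chebyshev equation (1 - x^2) y'' - x y' + n^2 y = 0 (note the -x y' term, not -2x y') with n^2 = 64, so n = 8; the polynomial solution is T_8(x).
With y = sum_k a_k x^k, matching x^k gives (k+2)(k+1) a_{k+2} = (k^2 - n^2) a_k = (k - 8)(k + 8) a_k. The right side vanishes at k = 8, so the series with the parity of 8 terminates at degree 8.
Standard normalization: leading coefficient of T_n is 2^(n-1), so a_8 = 2^7 = 128. Work downward with a_k = (k+1)(k+2) a_{k+2} / ((k - 8)(k + 8)):
  a_6 = (7)(8)(128) / ((6 - 8)(6 + 8)) = 7168/(-28) = -256
  a_4 = (5)(6)(-256) / ((4 - 8)(4 + 8)) = -7680/(-48) = 160
  a_2 = (3)(4)(160) / ((2 - 8)(2 + 8)) = 1920/(-60) = -32
  a_0 = (1)(2)(-32) / ((0 - 8)(0 + 8)) = -64/(-64) = 1
Hence T_8(x) = 128 x^8 - 256 x^6 + 160 x^4 - 32 x^2 + 1.

T_8(x); series = 128 x^8 - 256 x^6 + 160 x^4 - 32 x^2 + 1


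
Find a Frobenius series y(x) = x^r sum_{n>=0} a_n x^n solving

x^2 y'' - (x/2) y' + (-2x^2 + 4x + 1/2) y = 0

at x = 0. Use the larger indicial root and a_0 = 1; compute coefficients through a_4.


Write in Frobenius form y'' + (p(x)/x) y' + (q(x)/x^2) y = 0:
  p(x) = -1/2,  q(x) = -2x^2 + 4x + 1/2.
Indicial equation: r(r-1) + (-1/2) r + (1/2) = 0 -> roots r_1 = 1, r_2 = 1/2.
Take r = r_1 = 1. Let y(x) = x^r sum_{n>=0} a_n x^n with a_0 = 1.
Substitute y = x^r sum a_n x^n and match x^{r+n}. The recurrence is
  D(n) a_n + 4 a_{n-1} - 2 a_{n-2} = 0,  where D(n) = (r+n)(r+n-1) + (-1/2)(r+n) + (1/2).
  a_n = [-4 a_{n-1} + 2 a_{n-2}] / D(n).
Since the indicial polynomial factors as (r - r_1)(r - r_2), D(n) = (r_1 + n - r_1)(r_1 + n - r_2) = n(n + 1/2).
Evaluating step by step (a_0 = 1):
  n = 1: D(1) = 1(1 + 1/2) = 3/2; numerator = -4(1) = -4; a_1 = (-4)/(3/2) = -8/3
  n = 2: D(2) = 2(2 + 1/2) = 5; numerator = -4(-8/3) + 2(1) = 38/3; a_2 = (38/3)/(5) = 38/15
  n = 3: D(3) = 3(3 + 1/2) = 21/2; numerator = -4(38/15) + 2(-8/3) = -232/15; a_3 = (-232/15)/(21/2) = -464/315
  n = 4: D(4) = 4(4 + 1/2) = 18; numerator = -4(-464/315) + 2(38/15) = 3452/315; a_4 = (3452/315)/(18) = 1726/2835

r = 1; a_0 = 1; a_1 = -8/3; a_2 = 38/15; a_3 = -464/315; a_4 = 1726/2835


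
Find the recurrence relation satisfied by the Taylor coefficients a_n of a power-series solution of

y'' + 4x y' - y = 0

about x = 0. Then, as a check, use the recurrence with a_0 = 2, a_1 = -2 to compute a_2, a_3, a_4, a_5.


Substitute y = sum_n a_n x^n.
y''(x) has coefficient (n+2)(n+1) a_{n+2} at x^n;
4 x y'(x) has coefficient 4 n a_n at x^n (shift);
-y(x) has coefficient -1 a_n at x^n.
Matching x^n: (n+2)(n+1) a_{n+2} + (4n - 1) a_n = 0.
Thus a_{n+2} = (-4n + 1) / ((n+1)(n+2)) * a_n.

Check with a_0 = 2, a_1 = -2 (apply the recurrence for n = 0, 1, 2, 3): a_0 = 2, a_1 = -2, a_2 = 1, a_3 = 1, a_4 = -7/12, a_5 = -11/20.

a_(n+2) = (-4n + 1) / ((n+1)(n+2)) * a_n; check: a_0 = 2, a_1 = -2, a_2 = 1, a_3 = 1, a_4 = -7/12, a_5 = -11/20


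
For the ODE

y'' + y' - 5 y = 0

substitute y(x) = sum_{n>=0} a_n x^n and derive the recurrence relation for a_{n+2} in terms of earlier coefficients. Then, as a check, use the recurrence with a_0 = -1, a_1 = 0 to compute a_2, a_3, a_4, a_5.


Substitute y = sum_n a_n x^n.
y''(x) has coefficient (n+2)(n+1) a_{n+2} at x^n;
y'(x) has coefficient (n+1) a_{n+1} at x^n;
-5 y(x) has coefficient -5 a_n at x^n.
Matching x^n: (n+2)(n+1) a_{n+2} + (n+1) a_{n+1} - 5 a_n = 0.
Thus a_{n+2} = [-(n+1) a_{n+1} + 5 a_n] / ((n+1)(n+2)).

Check with a_0 = -1, a_1 = 0 (apply the recurrence for n = 0, 1, 2, 3): a_0 = -1, a_1 = 0, a_2 = -5/2, a_3 = 5/6, a_4 = -5/4, a_5 = 11/24.

a_(n+2) = [-(n+1) a_(n+1) + 5 a_n] / ((n+1)(n+2)); check: a_0 = -1, a_1 = 0, a_2 = -5/2, a_3 = 5/6, a_4 = -5/4, a_5 = 11/24


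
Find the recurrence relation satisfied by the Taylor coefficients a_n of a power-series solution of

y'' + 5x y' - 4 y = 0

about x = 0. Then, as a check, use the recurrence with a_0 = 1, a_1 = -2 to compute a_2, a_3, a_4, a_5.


Substitute y = sum_n a_n x^n.
y''(x) has coefficient (n+2)(n+1) a_{n+2} at x^n;
5 x y'(x) has coefficient 5 n a_n at x^n (shift);
-4 y(x) has coefficient -4 a_n at x^n.
Matching x^n: (n+2)(n+1) a_{n+2} + (5n - 4) a_n = 0.
Thus a_{n+2} = (-5n + 4) / ((n+1)(n+2)) * a_n.

Check with a_0 = 1, a_1 = -2 (apply the recurrence for n = 0, 1, 2, 3): a_0 = 1, a_1 = -2, a_2 = 2, a_3 = 1/3, a_4 = -1, a_5 = -11/60.

a_(n+2) = (-5n + 4) / ((n+1)(n+2)) * a_n; check: a_0 = 1, a_1 = -2, a_2 = 2, a_3 = 1/3, a_4 = -1, a_5 = -11/60


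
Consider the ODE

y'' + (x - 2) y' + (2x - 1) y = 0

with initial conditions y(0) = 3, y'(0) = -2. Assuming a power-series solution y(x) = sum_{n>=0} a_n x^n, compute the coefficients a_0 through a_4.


Ansatz: y(x) = sum_{n>=0} a_n x^n, so y'(x) = sum_{n>=1} n a_n x^(n-1) and y''(x) = sum_{n>=2} n(n-1) a_n x^(n-2).
Substitute into P(x) y'' + Q(x) y' + R(x) y = 0 with P(x) = 1, Q(x) = x - 2, R(x) = 2x - 1, and match powers of x.
Initial conditions: a_0 = 3, a_1 = -2.
Setting the coefficient of each power of x to zero and solving order by order (substituting the coefficients already found):
  x^0: 2 a_2 - 2 a_1 - a_0 = 0  ->  2 a_2 = 2 a_1 + a_0 = -1  ->  a_2 = -1/2
  x^1: 6 a_3 - 4 a_2 + 2 a_0 = 0  ->  6 a_3 = 4 a_2 - 2 a_0 = -8  ->  a_3 = -4/3
  x^2: 12 a_4 - 6 a_3 + a_2 + 2 a_1 = 0  ->  12 a_4 = 6 a_3 - a_2 - 2 a_1 = -7/2  ->  a_4 = -7/24
Truncated series: y(x) = 3 - 2 x - (1/2) x^2 - (4/3) x^3 - (7/24) x^4 + O(x^5).

a_0 = 3; a_1 = -2; a_2 = -1/2; a_3 = -4/3; a_4 = -7/24


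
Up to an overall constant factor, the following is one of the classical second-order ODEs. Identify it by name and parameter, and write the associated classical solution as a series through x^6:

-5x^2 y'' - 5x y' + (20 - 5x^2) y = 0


All three coefficients share the factor -5; dividing through by -5 gives  x^2 y'' + x y' + (x^2 - 4) y = 0.
This matches the Bessel equation x^2 y'' + x y' + (x^2 - nu^2) y = 0 with nu^2 = 4, so nu = 2; the solution bounded at x = 0 is J_2(x).
Frobenius at x = 0: indicial roots ±nu; for r = nu the recurrence k(k + 2nu) c_k = -c_{k-2} gives the standard series J_nu(x) = sum_{k>=0} (-1)^k / (k! (k+nu)!) (x/2)^(2k+nu). Evaluate the first 3 terms:
  k = 0: (-1)^0 / (0! * 2! * 2^2) x^2 = 1/(1*2*4) x^2 = (1/8) x^2
  k = 1: (-1)^1 / (1! * 3! * 2^4) x^4 = -1/(1*6*16) x^4 = (-1/96) x^4
  k = 2: (-1)^2 / (2! * 4! * 2^6) x^6 = 1/(2*24*64) x^6 = (1/3072) x^6
Hence J_2(x) = x^6/3072 - x^4/96 + x^2/8 + ....

J_2(x); series = x^6/3072 - x^4/96 + x^2/8


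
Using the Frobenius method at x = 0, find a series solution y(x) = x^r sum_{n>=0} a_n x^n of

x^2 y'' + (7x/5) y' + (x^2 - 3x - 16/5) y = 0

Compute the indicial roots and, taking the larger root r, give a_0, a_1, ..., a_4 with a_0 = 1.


Write in Frobenius form y'' + (p(x)/x) y' + (q(x)/x^2) y = 0:
  p(x) = 7/5,  q(x) = x^2 - 3x - 16/5.
Indicial equation: r(r-1) + (7/5) r + (-16/5) = 0 -> roots r_1 = 8/5, r_2 = -2.
Take r = r_1 = 8/5. Let y(x) = x^r sum_{n>=0} a_n x^n with a_0 = 1.
Substitute y = x^r sum a_n x^n and match x^{r+n}. The recurrence is
  D(n) a_n - 3 a_{n-1} + 1 a_{n-2} = 0,  where D(n) = (r+n)(r+n-1) + (7/5)(r+n) + (-16/5).
  a_n = [3 a_{n-1} - 1 a_{n-2}] / D(n).
Since the indicial polynomial factors as (r - r_1)(r - r_2), D(n) = (r_1 + n - r_1)(r_1 + n - r_2) = n(n + 18/5).
Evaluating step by step (a_0 = 1):
  n = 1: D(1) = 1(1 + 18/5) = 23/5; numerator = 3(1) = 3; a_1 = (3)/(23/5) = 15/23
  n = 2: D(2) = 2(2 + 18/5) = 56/5; numerator = 3(15/23) - 1(1) = 22/23; a_2 = (22/23)/(56/5) = 55/644
  n = 3: D(3) = 3(3 + 18/5) = 99/5; numerator = 3(55/644) - 1(15/23) = -255/644; a_3 = (-255/644)/(99/5) = -425/21252
  n = 4: D(4) = 4(4 + 18/5) = 152/5; numerator = 3(-425/21252) - 1(55/644) = -515/3542; a_4 = (-515/3542)/(152/5) = -2575/538384

r = 8/5; a_0 = 1; a_1 = 15/23; a_2 = 55/644; a_3 = -425/21252; a_4 = -2575/538384


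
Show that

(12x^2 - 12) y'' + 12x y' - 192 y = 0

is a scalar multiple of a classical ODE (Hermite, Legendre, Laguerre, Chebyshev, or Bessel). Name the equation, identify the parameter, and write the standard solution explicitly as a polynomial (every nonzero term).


All three coefficients share the factor -12; dividing through by -12 gives  (1 - x^2) y'' - x y' + 16 y = 0.
This matches the Chebyshev equation (1 - x^2) y'' - x y' + n^2 y = 0 (note the -x y' term, not -2x y') with n^2 = 16, so n = 4; the polynomial solution is T_4(x).
With y = sum_k a_k x^k, matching x^k gives (k+2)(k+1) a_{k+2} = (k^2 - n^2) a_k = (k - 4)(k + 4) a_k. The right side vanishes at k = 4, so the series with the parity of 4 terminates at degree 4.
Standard normalization: leading coefficient of T_n is 2^(n-1), so a_4 = 2^3 = 8. Work downward with a_k = (k+1)(k+2) a_{k+2} / ((k - 4)(k + 4)):
  a_2 = (3)(4)(8) / ((2 - 4)(2 + 4)) = 96/(-12) = -8
  a_0 = (1)(2)(-8) / ((0 - 4)(0 + 4)) = -16/(-16) = 1
Hence T_4(x) = 8 x^4 - 8 x^2 + 1.

T_4(x); series = 8 x^4 - 8 x^2 + 1


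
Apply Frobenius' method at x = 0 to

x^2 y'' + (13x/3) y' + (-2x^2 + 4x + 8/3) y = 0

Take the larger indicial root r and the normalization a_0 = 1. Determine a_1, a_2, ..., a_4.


Write in Frobenius form y'' + (p(x)/x) y' + (q(x)/x^2) y = 0:
  p(x) = 13/3,  q(x) = -2x^2 + 4x + 8/3.
Indicial equation: r(r-1) + (13/3) r + (8/3) = 0 -> roots r_1 = -4/3, r_2 = -2.
Take r = r_1 = -4/3. Let y(x) = x^r sum_{n>=0} a_n x^n with a_0 = 1.
Substitute y = x^r sum a_n x^n and match x^{r+n}. The recurrence is
  D(n) a_n + 4 a_{n-1} - 2 a_{n-2} = 0,  where D(n) = (r+n)(r+n-1) + (13/3)(r+n) + (8/3).
  a_n = [-4 a_{n-1} + 2 a_{n-2}] / D(n).
Since the indicial polynomial factors as (r - r_1)(r - r_2), D(n) = (r_1 + n - r_1)(r_1 + n - r_2) = n(n + 2/3).
Evaluating step by step (a_0 = 1):
  n = 1: D(1) = 1(1 + 2/3) = 5/3; numerator = -4(1) = -4; a_1 = (-4)/(5/3) = -12/5
  n = 2: D(2) = 2(2 + 2/3) = 16/3; numerator = -4(-12/5) + 2(1) = 58/5; a_2 = (58/5)/(16/3) = 87/40
  n = 3: D(3) = 3(3 + 2/3) = 11; numerator = -4(87/40) + 2(-12/5) = -27/2; a_3 = (-27/2)/(11) = -27/22
  n = 4: D(4) = 4(4 + 2/3) = 56/3; numerator = -4(-27/22) + 2(87/40) = 2037/220; a_4 = (2037/220)/(56/3) = 873/1760

r = -4/3; a_0 = 1; a_1 = -12/5; a_2 = 87/40; a_3 = -27/22; a_4 = 873/1760


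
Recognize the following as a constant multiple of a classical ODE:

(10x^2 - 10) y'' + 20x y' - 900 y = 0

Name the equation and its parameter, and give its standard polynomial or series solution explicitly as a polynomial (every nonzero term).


All three coefficients share the factor -10; dividing through by -10 gives  (1 - x^2) y'' - 2x y' + 90 y = 0.
This matches the Legendre equation (1 - x^2) y'' - 2x y' + n(n+1) y = 0 (note the -2x y' term) with n(n+1) = 90, so n = 9; the polynomial solution is P_9(x).
With y = sum_k a_k x^k, matching x^k gives (k+2)(k+1) a_{k+2} = [k(k+1) - n(n+1)] a_k = (k - 9)(k + 10) a_k. The right side vanishes at k = 9, so the series with the parity of 9 terminates at degree 9.
Standard normalization (P_n(1) = 1): leading coefficient (2n)!/(2^n (n!)^2) = 6402373705728000/(512*131681894400) = 12155/128, so a_9 = 12155/128. Work downward with a_k = (k+1)(k+2) a_{k+2} / ((k - 9)(k + 10)):
  a_7 = (8)(9)(12155/128) / ((7 - 9)(7 + 10)) = (109395/16)/(-34) = -6435/32
  a_5 = (6)(7)(-6435/32) / ((5 - 9)(5 + 10)) = (-135135/16)/(-60) = 9009/64
  a_3 = (4)(5)(9009/64) / ((3 - 9)(3 + 10)) = (45045/16)/(-78) = -1155/32
  a_1 = (2)(3)(-1155/32) / ((1 - 9)(1 + 10)) = (-3465/16)/(-88) = 315/128
Hence P_9(x) = 12155 x^9/128 - 6435 x^7/32 + 9009 x^5/64 - 1155 x^3/32 + 315 x/128.

P_9(x); series = 12155 x^9/128 - 6435 x^7/32 + 9009 x^5/64 - 1155 x^3/32 + 315 x/128


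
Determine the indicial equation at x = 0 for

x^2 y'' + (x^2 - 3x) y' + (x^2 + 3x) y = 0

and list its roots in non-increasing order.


Divide by x^2 to reach normal form y'' + P_1(x) y' + P_2(x) y = 0 with P_1(x) = 1 - 3/x and P_2(x) = 1 + 3/x.
x = 0 is a singular point because the y'-coefficient 1 - 3/x has a pole at x = 0 and the y-coefficient 1 + 3/x has a pole at x = 0.
It is a regular singular point because x P_1(x) = p(x) = x - 3 and x^2 P_2(x) = q(x) = x^2 + 3x are polynomials, hence analytic at x = 0.
p(0) = -3,  q(0) = 0.
Indicial equation: r(r-1) + p(0) r + q(0) = 0, i.e. r^2 + (p(0) - 1) r + q(0) = 0, i.e. r^2 - 4 r = 0.
Discriminant: (-4)^2 - 4(0) = 16, so r = (4 ± 4)/2.
Solving: r_1 = 4, r_2 = 0.

indicial: r^2 - 4 r = 0; roots r_1 = 4, r_2 = 0


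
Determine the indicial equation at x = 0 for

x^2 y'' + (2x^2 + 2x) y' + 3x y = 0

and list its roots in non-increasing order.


Divide by x^2 to reach normal form y'' + P_1(x) y' + P_2(x) y = 0 with P_1(x) = 2 + 2/x and P_2(x) = 3/x.
x = 0 is a singular point because the y'-coefficient 2 + 2/x has a pole at x = 0 and the y-coefficient 3/x has a pole at x = 0.
It is a regular singular point because x P_1(x) = p(x) = 2x + 2 and x^2 P_2(x) = q(x) = 3x are polynomials, hence analytic at x = 0.
p(0) = 2,  q(0) = 0.
Indicial equation: r(r-1) + p(0) r + q(0) = 0, i.e. r^2 + (p(0) - 1) r + q(0) = 0, i.e. r^2 + 1 r = 0.
Discriminant: (1)^2 - 4(0) = 1, so r = (-1 ± 1)/2.
Solving: r_1 = 0, r_2 = -1.

indicial: r^2 + 1 r = 0; roots r_1 = 0, r_2 = -1


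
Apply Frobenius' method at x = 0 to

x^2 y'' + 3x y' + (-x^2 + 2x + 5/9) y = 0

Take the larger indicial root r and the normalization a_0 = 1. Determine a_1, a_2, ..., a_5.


Write in Frobenius form y'' + (p(x)/x) y' + (q(x)/x^2) y = 0:
  p(x) = 3,  q(x) = -x^2 + 2x + 5/9.
Indicial equation: r(r-1) + (3) r + (5/9) = 0 -> roots r_1 = -1/3, r_2 = -5/3.
Take r = r_1 = -1/3. Let y(x) = x^r sum_{n>=0} a_n x^n with a_0 = 1.
Substitute y = x^r sum a_n x^n and match x^{r+n}. The recurrence is
  D(n) a_n + 2 a_{n-1} - 1 a_{n-2} = 0,  where D(n) = (r+n)(r+n-1) + (3)(r+n) + (5/9).
  a_n = [-2 a_{n-1} + 1 a_{n-2}] / D(n).
Since the indicial polynomial factors as (r - r_1)(r - r_2), D(n) = (r_1 + n - r_1)(r_1 + n - r_2) = n(n + 4/3).
Evaluating step by step (a_0 = 1):
  n = 1: D(1) = 1(1 + 4/3) = 7/3; numerator = -2(1) = -2; a_1 = (-2)/(7/3) = -6/7
  n = 2: D(2) = 2(2 + 4/3) = 20/3; numerator = -2(-6/7) + 1(1) = 19/7; a_2 = (19/7)/(20/3) = 57/140
  n = 3: D(3) = 3(3 + 4/3) = 13; numerator = -2(57/140) + 1(-6/7) = -117/70; a_3 = (-117/70)/(13) = -9/70
  n = 4: D(4) = 4(4 + 4/3) = 64/3; numerator = -2(-9/70) + 1(57/140) = 93/140; a_4 = (93/140)/(64/3) = 279/8960
  n = 5: D(5) = 5(5 + 4/3) = 95/3; numerator = -2(279/8960) + 1(-9/70) = -171/896; a_5 = (-171/896)/(95/3) = -27/4480

r = -1/3; a_0 = 1; a_1 = -6/7; a_2 = 57/140; a_3 = -9/70; a_4 = 279/8960; a_5 = -27/4480


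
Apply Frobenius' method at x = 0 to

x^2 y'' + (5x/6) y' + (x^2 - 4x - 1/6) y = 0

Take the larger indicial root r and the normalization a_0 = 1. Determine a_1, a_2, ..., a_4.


Write in Frobenius form y'' + (p(x)/x) y' + (q(x)/x^2) y = 0:
  p(x) = 5/6,  q(x) = x^2 - 4x - 1/6.
Indicial equation: r(r-1) + (5/6) r + (-1/6) = 0 -> roots r_1 = 1/2, r_2 = -1/3.
Take r = r_1 = 1/2. Let y(x) = x^r sum_{n>=0} a_n x^n with a_0 = 1.
Substitute y = x^r sum a_n x^n and match x^{r+n}. The recurrence is
  D(n) a_n - 4 a_{n-1} + 1 a_{n-2} = 0,  where D(n) = (r+n)(r+n-1) + (5/6)(r+n) + (-1/6).
  a_n = [4 a_{n-1} - 1 a_{n-2}] / D(n).
Since the indicial polynomial factors as (r - r_1)(r - r_2), D(n) = (r_1 + n - r_1)(r_1 + n - r_2) = n(n + 5/6).
Evaluating step by step (a_0 = 1):
  n = 1: D(1) = 1(1 + 5/6) = 11/6; numerator = 4(1) = 4; a_1 = (4)/(11/6) = 24/11
  n = 2: D(2) = 2(2 + 5/6) = 17/3; numerator = 4(24/11) - 1(1) = 85/11; a_2 = (85/11)/(17/3) = 15/11
  n = 3: D(3) = 3(3 + 5/6) = 23/2; numerator = 4(15/11) - 1(24/11) = 36/11; a_3 = (36/11)/(23/2) = 72/253
  n = 4: D(4) = 4(4 + 5/6) = 58/3; numerator = 4(72/253) - 1(15/11) = -57/253; a_4 = (-57/253)/(58/3) = -171/14674

r = 1/2; a_0 = 1; a_1 = 24/11; a_2 = 15/11; a_3 = 72/253; a_4 = -171/14674


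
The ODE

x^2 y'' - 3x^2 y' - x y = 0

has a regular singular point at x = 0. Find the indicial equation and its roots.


Divide by x^2 to reach normal form y'' + P_1(x) y' + P_2(x) y = 0 with P_1(x) = -3 and P_2(x) = -1/x.
x = 0 is a singular point because the y-coefficient -1/x has a pole at x = 0.
It is a regular singular point because x P_1(x) = p(x) = -3x and x^2 P_2(x) = q(x) = -x are polynomials, hence analytic at x = 0.
p(0) = 0,  q(0) = 0.
Indicial equation: r(r-1) + p(0) r + q(0) = 0, i.e. r^2 + (p(0) - 1) r + q(0) = 0, i.e. r^2 - 1 r = 0.
Discriminant: (-1)^2 - 4(0) = 1, so r = (1 ± 1)/2.
Solving: r_1 = 1, r_2 = 0.

indicial: r^2 - 1 r = 0; roots r_1 = 1, r_2 = 0


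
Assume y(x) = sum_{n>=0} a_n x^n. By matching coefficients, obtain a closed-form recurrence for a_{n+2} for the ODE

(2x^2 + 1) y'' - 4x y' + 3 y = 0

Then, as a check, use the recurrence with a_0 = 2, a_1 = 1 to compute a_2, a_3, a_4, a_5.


Substitute y = sum_n a_n x^n.
(1 + 2 x^2) y'' contributes (n+2)(n+1) a_{n+2} + 2 n(n-1) a_n at x^n.
-4 x y'(x) contributes -4 n a_n at x^n.
3 y(x) contributes 3 a_n at x^n.
Matching x^n: (n+2)(n+1) a_{n+2} + (2 n(n-1) - 4 n + 3) a_n = 0.
Thus a_{n+2} = (-2 n(n-1) + 4 n - 3) / ((n+1)(n+2)) * a_n.

Check with a_0 = 2, a_1 = 1 (apply the recurrence for n = 0, 1, 2, 3): a_0 = 2, a_1 = 1, a_2 = -3, a_3 = 1/6, a_4 = -1/4, a_5 = -1/40.

a_(n+2) = (-2 n(n-1) + 4 n - 3) / ((n+1)(n+2)) * a_n; check: a_0 = 2, a_1 = 1, a_2 = -3, a_3 = 1/6, a_4 = -1/4, a_5 = -1/40


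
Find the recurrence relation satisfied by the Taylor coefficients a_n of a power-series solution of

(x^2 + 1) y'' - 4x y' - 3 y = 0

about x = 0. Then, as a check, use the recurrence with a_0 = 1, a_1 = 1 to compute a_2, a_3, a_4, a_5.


Substitute y = sum_n a_n x^n.
(1 + 1 x^2) y'' contributes (n+2)(n+1) a_{n+2} + n(n-1) a_n at x^n.
-4 x y'(x) contributes -4 n a_n at x^n.
-3 y(x) contributes -3 a_n at x^n.
Matching x^n: (n+2)(n+1) a_{n+2} + (n(n-1) - 4 n - 3) a_n = 0.
Thus a_{n+2} = (-n(n-1) + 4 n + 3) / ((n+1)(n+2)) * a_n.

Check with a_0 = 1, a_1 = 1 (apply the recurrence for n = 0, 1, 2, 3): a_0 = 1, a_1 = 1, a_2 = 3/2, a_3 = 7/6, a_4 = 9/8, a_5 = 21/40.

a_(n+2) = (-n(n-1) + 4 n + 3) / ((n+1)(n+2)) * a_n; check: a_0 = 1, a_1 = 1, a_2 = 3/2, a_3 = 7/6, a_4 = 9/8, a_5 = 21/40


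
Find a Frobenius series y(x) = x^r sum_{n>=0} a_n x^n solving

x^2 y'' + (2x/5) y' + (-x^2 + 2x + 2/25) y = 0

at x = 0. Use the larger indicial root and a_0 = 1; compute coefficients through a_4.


Write in Frobenius form y'' + (p(x)/x) y' + (q(x)/x^2) y = 0:
  p(x) = 2/5,  q(x) = -x^2 + 2x + 2/25.
Indicial equation: r(r-1) + (2/5) r + (2/25) = 0 -> roots r_1 = 2/5, r_2 = 1/5.
Take r = r_1 = 2/5. Let y(x) = x^r sum_{n>=0} a_n x^n with a_0 = 1.
Substitute y = x^r sum a_n x^n and match x^{r+n}. The recurrence is
  D(n) a_n + 2 a_{n-1} - 1 a_{n-2} = 0,  where D(n) = (r+n)(r+n-1) + (2/5)(r+n) + (2/25).
  a_n = [-2 a_{n-1} + 1 a_{n-2}] / D(n).
Since the indicial polynomial factors as (r - r_1)(r - r_2), D(n) = (r_1 + n - r_1)(r_1 + n - r_2) = n(n + 1/5).
Evaluating step by step (a_0 = 1):
  n = 1: D(1) = 1(1 + 1/5) = 6/5; numerator = -2(1) = -2; a_1 = (-2)/(6/5) = -5/3
  n = 2: D(2) = 2(2 + 1/5) = 22/5; numerator = -2(-5/3) + 1(1) = 13/3; a_2 = (13/3)/(22/5) = 65/66
  n = 3: D(3) = 3(3 + 1/5) = 48/5; numerator = -2(65/66) + 1(-5/3) = -40/11; a_3 = (-40/11)/(48/5) = -25/66
  n = 4: D(4) = 4(4 + 1/5) = 84/5; numerator = -2(-25/66) + 1(65/66) = 115/66; a_4 = (115/66)/(84/5) = 575/5544

r = 2/5; a_0 = 1; a_1 = -5/3; a_2 = 65/66; a_3 = -25/66; a_4 = 575/5544


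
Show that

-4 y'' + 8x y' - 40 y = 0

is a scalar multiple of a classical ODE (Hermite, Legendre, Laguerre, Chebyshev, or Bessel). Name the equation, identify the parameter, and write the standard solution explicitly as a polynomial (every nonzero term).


All three coefficients share the factor -4; dividing through by -4 gives  y'' - 2x y' + 10 y = 0.
This matches the Hermite equation y'' - 2x y' + 2n y = 0 with 2n = 10, so n = 5; the polynomial solution is H_5(x).
With y = sum_k a_k x^k, matching x^k gives (k+2)(k+1) a_{k+2} = 2(k - n) a_k = 2(k - 5) a_k. The right side vanishes at k = 5, so the series with the parity of 5 terminates at degree 5.
Standard normalization: leading coefficient of H_n is 2^n, so a_5 = 2^5 = 32. Work downward with a_k = (k+1)(k+2) a_{k+2} / (2(k - n)):
  a_3 = (4)(5)(32) / (2(3 - 5)) = 640/(-4) = -160
  a_1 = (2)(3)(-160) / (2(1 - 5)) = -960/(-8) = 120
Hence H_5(x) = 32 x^5 - 160 x^3 + 120 x.

H_5(x); series = 32 x^5 - 160 x^3 + 120 x


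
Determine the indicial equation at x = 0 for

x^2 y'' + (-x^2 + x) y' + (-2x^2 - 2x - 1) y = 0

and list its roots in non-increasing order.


Divide by x^2 to reach normal form y'' + P_1(x) y' + P_2(x) y = 0 with P_1(x) = -1 + 1/x and P_2(x) = -2 - 2/x - 1/x^2.
x = 0 is a singular point because the y'-coefficient -1 + 1/x has a pole at x = 0 and the y-coefficient -2 - 2/x - 1/x^2 has a pole at x = 0.
It is a regular singular point because x P_1(x) = p(x) = 1 - x and x^2 P_2(x) = q(x) = -2x^2 - 2x - 1 are polynomials, hence analytic at x = 0.
p(0) = 1,  q(0) = -1.
Indicial equation: r(r-1) + p(0) r + q(0) = 0, i.e. r^2 + (p(0) - 1) r + q(0) = 0, i.e. r^2 - 1 = 0.
Discriminant: (0)^2 - 4(-1) = 4, so r = (0 ± 2)/2.
Solving: r_1 = 1, r_2 = -1.

indicial: r^2 - 1 = 0; roots r_1 = 1, r_2 = -1


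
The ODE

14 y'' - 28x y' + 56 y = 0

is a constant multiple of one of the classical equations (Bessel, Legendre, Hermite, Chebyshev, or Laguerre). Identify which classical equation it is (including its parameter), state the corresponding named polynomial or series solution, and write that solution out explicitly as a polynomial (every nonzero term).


All three coefficients share the factor 14; dividing through by 14 gives  y'' - 2x y' + 4 y = 0.
This matches the Hermite equation y'' - 2x y' + 2n y = 0 with 2n = 4, so n = 2; the polynomial solution is H_2(x).
With y = sum_k a_k x^k, matching x^k gives (k+2)(k+1) a_{k+2} = 2(k - n) a_k = 2(k - 2) a_k. The right side vanishes at k = 2, so the series with the parity of 2 terminates at degree 2.
Standard normalization: leading coefficient of H_n is 2^n, so a_2 = 2^2 = 4. Work downward with a_k = (k+1)(k+2) a_{k+2} / (2(k - n)):
  a_0 = (1)(2)(4) / (2(0 - 2)) = 8/(-4) = -2
Hence H_2(x) = 4 x^2 - 2.

H_2(x); series = 4 x^2 - 2


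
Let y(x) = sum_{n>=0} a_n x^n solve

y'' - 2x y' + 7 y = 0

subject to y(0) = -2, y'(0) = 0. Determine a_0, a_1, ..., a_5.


Ansatz: y(x) = sum_{n>=0} a_n x^n, so y'(x) = sum_{n>=1} n a_n x^(n-1) and y''(x) = sum_{n>=2} n(n-1) a_n x^(n-2).
Substitute into P(x) y'' + Q(x) y' + R(x) y = 0 with P(x) = 1, Q(x) = -2x, R(x) = 7, and match powers of x.
Initial conditions: a_0 = -2, a_1 = 0.
Setting the coefficient of each power of x to zero and solving order by order (substituting the coefficients already found):
  x^0: 2 a_2 + 7 a_0 = 0  ->  2 a_2 = -7 a_0 = 14  ->  a_2 = 7
  x^1: 6 a_3 + 5 a_1 = 0  ->  6 a_3 = -5 a_1 = 0  ->  a_3 = 0
  x^2: 12 a_4 + 3 a_2 = 0  ->  12 a_4 = -3 a_2 = -21  ->  a_4 = -7/4
  x^3: 20 a_5 + a_3 = 0  ->  20 a_5 = -a_3 = 0  ->  a_5 = 0
Truncated series: y(x) = -2 + 7 x^2 - (7/4) x^4 + O(x^6).

a_0 = -2; a_1 = 0; a_2 = 7; a_3 = 0; a_4 = -7/4; a_5 = 0


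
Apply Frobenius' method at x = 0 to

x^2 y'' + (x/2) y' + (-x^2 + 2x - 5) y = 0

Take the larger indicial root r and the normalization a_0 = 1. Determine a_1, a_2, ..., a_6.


Write in Frobenius form y'' + (p(x)/x) y' + (q(x)/x^2) y = 0:
  p(x) = 1/2,  q(x) = -x^2 + 2x - 5.
Indicial equation: r(r-1) + (1/2) r + (-5) = 0 -> roots r_1 = 5/2, r_2 = -2.
Take r = r_1 = 5/2. Let y(x) = x^r sum_{n>=0} a_n x^n with a_0 = 1.
Substitute y = x^r sum a_n x^n and match x^{r+n}. The recurrence is
  D(n) a_n + 2 a_{n-1} - 1 a_{n-2} = 0,  where D(n) = (r+n)(r+n-1) + (1/2)(r+n) + (-5).
  a_n = [-2 a_{n-1} + 1 a_{n-2}] / D(n).
Since the indicial polynomial factors as (r - r_1)(r - r_2), D(n) = (r_1 + n - r_1)(r_1 + n - r_2) = n(n + 9/2).
Evaluating step by step (a_0 = 1):
  n = 1: D(1) = 1(1 + 9/2) = 11/2; numerator = -2(1) = -2; a_1 = (-2)/(11/2) = -4/11
  n = 2: D(2) = 2(2 + 9/2) = 13; numerator = -2(-4/11) + 1(1) = 19/11; a_2 = (19/11)/(13) = 19/143
  n = 3: D(3) = 3(3 + 9/2) = 45/2; numerator = -2(19/143) + 1(-4/11) = -90/143; a_3 = (-90/143)/(45/2) = -4/143
  n = 4: D(4) = 4(4 + 9/2) = 34; numerator = -2(-4/143) + 1(19/143) = 27/143; a_4 = (27/143)/(34) = 27/4862
  n = 5: D(5) = 5(5 + 9/2) = 95/2; numerator = -2(27/4862) + 1(-4/143) = -95/2431; a_5 = (-95/2431)/(95/2) = -2/2431
  n = 6: D(6) = 6(6 + 9/2) = 63; numerator = -2(-2/2431) + 1(27/4862) = 35/4862; a_6 = (35/4862)/(63) = 5/43758

r = 5/2; a_0 = 1; a_1 = -4/11; a_2 = 19/143; a_3 = -4/143; a_4 = 27/4862; a_5 = -2/2431; a_6 = 5/43758
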